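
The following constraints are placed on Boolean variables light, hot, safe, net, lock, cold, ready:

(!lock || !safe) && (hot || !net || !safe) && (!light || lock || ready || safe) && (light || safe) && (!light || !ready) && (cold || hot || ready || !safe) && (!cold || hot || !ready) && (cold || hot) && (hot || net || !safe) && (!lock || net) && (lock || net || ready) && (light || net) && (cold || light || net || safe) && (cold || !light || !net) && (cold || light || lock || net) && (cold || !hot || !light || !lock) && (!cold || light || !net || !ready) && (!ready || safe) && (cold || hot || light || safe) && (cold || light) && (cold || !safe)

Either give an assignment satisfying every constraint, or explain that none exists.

Set light = False.
  then (light || safe) forces safe = True.
  then (light || net) forces net = True.
  then (cold || light) forces cold = True.
  then (!lock || !safe) forces lock = False.
  then (hot || !net || !safe) forces hot = True.
  then (!cold || light || !net || !ready) forces ready = False.
All clauses satisfied.

light = False, hot = True, safe = True, net = True, lock = False, cold = True, ready = False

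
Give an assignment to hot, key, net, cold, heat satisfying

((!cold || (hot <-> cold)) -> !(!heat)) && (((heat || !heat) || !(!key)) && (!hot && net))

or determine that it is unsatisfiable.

hot: False, key: False, net: True, cold: True, heat: True

  (!cold || (hot <-> cold)) -> !(!heat) = True
    !cold || (hot <-> cold) = False
      !cold = False
      hot <-> cold = False
    !(!heat) = True
      !heat = False
  ((heat || !heat) || !(!key)) && (!hot && net) = True
    (heat || !heat) || !(!key) = True
      heat || !heat = True
        !heat = False
      !(!key) = False
        !key = True
    !hot && net = True
      !hot = True
Both conjuncts True, so the formula holds.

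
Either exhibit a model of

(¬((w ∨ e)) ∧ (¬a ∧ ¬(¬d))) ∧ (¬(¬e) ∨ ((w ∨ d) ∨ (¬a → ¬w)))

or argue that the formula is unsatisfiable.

a = False, e = False, d = True, w = False

  ¬((w ∨ e)) ∧ (¬a ∧ ¬(¬d)) = True
    ¬((w ∨ e)) = True
      w ∨ e = False
    ¬a ∧ ¬(¬d) = True
      ¬a = True
      ¬(¬d) = True
        ¬d = False
  ¬(¬e) ∨ ((w ∨ d) ∨ (¬a → ¬w)) = True
    ¬(¬e) = False
      ¬e = True
    (w ∨ d) ∨ (¬a → ¬w) = True
      w ∨ d = True
      ¬a → ¬w = True
        ¬a = True
        ¬w = True
Both conjuncts True, so the formula holds.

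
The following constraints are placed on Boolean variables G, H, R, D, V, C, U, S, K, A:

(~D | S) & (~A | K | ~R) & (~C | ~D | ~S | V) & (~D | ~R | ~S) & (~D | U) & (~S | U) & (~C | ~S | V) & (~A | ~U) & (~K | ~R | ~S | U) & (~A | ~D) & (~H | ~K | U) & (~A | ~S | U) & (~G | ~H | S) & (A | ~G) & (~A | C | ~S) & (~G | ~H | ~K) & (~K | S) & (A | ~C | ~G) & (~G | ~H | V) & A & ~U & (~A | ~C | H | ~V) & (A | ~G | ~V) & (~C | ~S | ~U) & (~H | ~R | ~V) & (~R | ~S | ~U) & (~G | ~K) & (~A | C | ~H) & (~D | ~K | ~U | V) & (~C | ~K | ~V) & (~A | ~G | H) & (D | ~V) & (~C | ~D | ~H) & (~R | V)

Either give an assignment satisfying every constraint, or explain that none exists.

G=F; H=T; R=F; D=F; V=F; C=T; U=F; S=F; K=F; A=T

Unit clause (A) forces A = True.
Unit clause (~U) forces U = False.
In (~D | U) only ~D is left, so D = False.
In (~S | U) only ~S is left, so S = False.
In (~K | S) only ~K is left, so K = False.
In (D | ~V) only ~V is left, so V = False.
In (~R | V) only ~R is left, so R = False.
Try G = True:
  (~G | ~H | S) forces H = False.
  clause (~A | ~G | H) is falsified — backtrack.
So G = False.
Set H = True.
  then (~A | C | ~H) forces C = True.
All clauses satisfied.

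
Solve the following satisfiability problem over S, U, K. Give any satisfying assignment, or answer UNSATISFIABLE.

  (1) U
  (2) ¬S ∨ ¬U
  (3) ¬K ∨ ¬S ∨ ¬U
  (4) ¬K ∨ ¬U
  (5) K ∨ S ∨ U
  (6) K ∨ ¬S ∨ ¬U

S = False, U = True, K = False

Unit clause (U) forces U = True.
In (¬S ∨ ¬U) only ¬S is left, so S = False.
In (¬K ∨ ¬U) only ¬K is left, so K = False.
All clauses satisfied.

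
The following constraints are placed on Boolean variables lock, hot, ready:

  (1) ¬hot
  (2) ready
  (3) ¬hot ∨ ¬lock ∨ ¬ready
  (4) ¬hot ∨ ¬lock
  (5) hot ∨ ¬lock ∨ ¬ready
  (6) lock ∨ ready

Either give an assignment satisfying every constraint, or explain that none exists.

lock: False, hot: False, ready: True

Unit clause (¬hot) forces hot = False.
Unit clause (ready) forces ready = True.
In (hot ∨ ¬lock ∨ ¬ready) only ¬lock is left, so lock = False.
All clauses satisfied.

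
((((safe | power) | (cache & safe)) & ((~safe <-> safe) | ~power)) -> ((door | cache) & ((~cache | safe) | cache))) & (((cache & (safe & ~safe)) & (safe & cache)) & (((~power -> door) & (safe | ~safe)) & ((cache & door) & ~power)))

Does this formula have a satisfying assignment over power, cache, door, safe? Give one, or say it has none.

The formula is unsatisfiable.

Case safe = True: the conjunct ~safe is False.
Case safe = False: the conjunct safe is False.
Both cases fail — unsatisfiable.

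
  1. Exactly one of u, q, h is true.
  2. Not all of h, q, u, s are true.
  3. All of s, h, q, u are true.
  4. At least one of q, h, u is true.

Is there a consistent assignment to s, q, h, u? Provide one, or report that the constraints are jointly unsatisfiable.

Case q = True:
  (1) with q=T forces u = False.
  Constraint (3) is violated (u=F) — contradiction.
Case q = False:
  Constraint (3) is violated (q=F) — contradiction.
Both cases fail — unsatisfiable.

Unsatisfiable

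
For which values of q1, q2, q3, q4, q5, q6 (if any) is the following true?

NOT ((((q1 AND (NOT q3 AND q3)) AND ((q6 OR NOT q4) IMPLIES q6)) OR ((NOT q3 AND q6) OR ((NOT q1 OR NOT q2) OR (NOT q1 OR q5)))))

q1 = True, q2 = True, q3 = False, q4 = False, q5 = False, q6 = False

  NOT ((((q1 AND (NOT q3 AND q3)) AND ((q6 OR NOT q4) IMPLIES q6)) OR ((NOT q3 AND q6) OR ((NOT q1 OR NOT q2) OR (NOT q1 OR q5))))) = True
    ((q1 AND (NOT q3 AND q3)) AND ((q6 OR NOT q4) IMPLIES q6)) OR ((NOT q3 AND q6) OR ((NOT q1 OR NOT q2) OR (NOT q1 OR q5))) = False
      (q1 AND (NOT q3 AND q3)) AND ((q6 OR NOT q4) IMPLIES q6) = False
        q1 AND (NOT q3 AND q3) = False
          NOT q3 AND q3 = False
            NOT q3 = True
        (q6 OR NOT q4) IMPLIES q6 = False
          q6 OR NOT q4 = True
            NOT q4 = True
      (NOT q3 AND q6) OR ((NOT q1 OR NOT q2) OR (NOT q1 OR q5)) = False
        NOT q3 AND q6 = False
          NOT q3 = True
        (NOT q1 OR NOT q2) OR (NOT q1 OR q5) = False
          NOT q1 OR NOT q2 = False
            NOT q1 = False
            NOT q2 = False
          NOT q1 OR q5 = False
            NOT q1 = False
The formula evaluates to True.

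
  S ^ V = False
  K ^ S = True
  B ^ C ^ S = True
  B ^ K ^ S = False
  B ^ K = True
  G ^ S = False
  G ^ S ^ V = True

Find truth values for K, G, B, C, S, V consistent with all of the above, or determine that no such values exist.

K = False, G = True, B = True, C = True, S = True, V = True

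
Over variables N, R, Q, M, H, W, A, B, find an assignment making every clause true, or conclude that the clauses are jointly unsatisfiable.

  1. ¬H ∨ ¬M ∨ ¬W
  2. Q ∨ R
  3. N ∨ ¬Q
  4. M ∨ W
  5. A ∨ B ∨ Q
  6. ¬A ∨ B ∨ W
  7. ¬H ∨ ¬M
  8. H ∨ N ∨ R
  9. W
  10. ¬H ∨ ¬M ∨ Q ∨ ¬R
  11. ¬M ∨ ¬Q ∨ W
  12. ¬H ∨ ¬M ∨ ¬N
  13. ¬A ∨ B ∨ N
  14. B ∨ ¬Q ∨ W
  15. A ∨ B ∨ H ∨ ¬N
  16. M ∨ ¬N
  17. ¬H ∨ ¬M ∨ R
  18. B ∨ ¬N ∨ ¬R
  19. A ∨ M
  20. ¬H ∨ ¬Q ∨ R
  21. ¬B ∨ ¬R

N: True; R: False; Q: True; M: True; H: False; W: True; A: False; B: True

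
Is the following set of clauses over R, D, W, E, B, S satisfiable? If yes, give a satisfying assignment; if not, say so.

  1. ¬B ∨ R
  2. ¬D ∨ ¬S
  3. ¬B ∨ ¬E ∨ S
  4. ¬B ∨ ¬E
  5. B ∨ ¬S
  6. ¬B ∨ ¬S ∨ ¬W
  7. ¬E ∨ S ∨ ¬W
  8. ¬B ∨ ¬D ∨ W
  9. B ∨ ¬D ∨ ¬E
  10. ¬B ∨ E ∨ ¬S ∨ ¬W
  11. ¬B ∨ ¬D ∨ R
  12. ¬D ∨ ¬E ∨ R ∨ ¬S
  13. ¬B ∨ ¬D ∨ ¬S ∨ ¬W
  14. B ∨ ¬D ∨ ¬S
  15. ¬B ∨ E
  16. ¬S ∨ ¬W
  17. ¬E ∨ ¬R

Set R = True.
  then (¬E ∨ ¬R) forces E = False.
  then (¬B ∨ E) forces B = False.
  then (B ∨ ¬S) forces S = False.
Set D = True.
Set W = True.
All clauses satisfied.

R = True, D = True, W = True, E = False, B = False, S = False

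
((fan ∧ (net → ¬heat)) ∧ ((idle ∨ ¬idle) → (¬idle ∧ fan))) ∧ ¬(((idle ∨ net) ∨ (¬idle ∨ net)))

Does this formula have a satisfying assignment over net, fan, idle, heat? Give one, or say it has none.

The conjunct ¬(((idle ∨ net) ∨ (¬idle ∨ net))) is unsatisfiable on its own:
  net=F, idle=F: evaluates to False.
  net=F, idle=T: evaluates to False.
  net=T, idle=F: evaluates to False.
  net=T, idle=T: evaluates to False.
So the whole conjunction is unsatisfiable.

No satisfying assignment exists.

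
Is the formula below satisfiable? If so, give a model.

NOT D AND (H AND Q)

D: False; H: True; Q: True

  NOT D = True
  H AND Q = True
Both conjuncts True, so the formula holds.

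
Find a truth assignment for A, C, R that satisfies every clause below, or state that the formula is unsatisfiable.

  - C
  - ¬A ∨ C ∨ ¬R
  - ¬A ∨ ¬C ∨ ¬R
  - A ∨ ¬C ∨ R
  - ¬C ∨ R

A=F, C=T, R=T

Unit clause (C) forces C = True.
In (¬C ∨ R) only R is left, so R = True.
In (¬A ∨ ¬C ∨ ¬R) only ¬A is left, so A = False.
All clauses satisfied.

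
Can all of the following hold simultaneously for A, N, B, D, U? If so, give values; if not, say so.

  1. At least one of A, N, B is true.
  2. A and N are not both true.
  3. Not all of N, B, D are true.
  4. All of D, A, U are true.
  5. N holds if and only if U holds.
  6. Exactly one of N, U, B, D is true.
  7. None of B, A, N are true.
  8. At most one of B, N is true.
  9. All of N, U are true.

The formula is unsatisfiable.

Case A = True:
  Constraint (7) is violated (A=T) — contradiction.
Case A = False:
  Constraint (4) is violated (A=F) — contradiction.
Both cases fail — unsatisfiable.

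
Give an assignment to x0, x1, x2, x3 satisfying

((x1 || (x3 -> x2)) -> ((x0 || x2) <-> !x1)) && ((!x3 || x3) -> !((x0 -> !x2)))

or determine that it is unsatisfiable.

x0 = True, x1 = False, x2 = True, x3 = True

  (x1 || (x3 -> x2)) -> ((x0 || x2) <-> !x1) = True
    x1 || (x3 -> x2) = True
      x3 -> x2 = True
    (x0 || x2) <-> !x1 = True
      x0 || x2 = True
      !x1 = True
  (!x3 || x3) -> !((x0 -> !x2)) = True
    !x3 || x3 = True
      !x3 = False
    !((x0 -> !x2)) = True
      x0 -> !x2 = False
        !x2 = False
Both conjuncts True, so the formula holds.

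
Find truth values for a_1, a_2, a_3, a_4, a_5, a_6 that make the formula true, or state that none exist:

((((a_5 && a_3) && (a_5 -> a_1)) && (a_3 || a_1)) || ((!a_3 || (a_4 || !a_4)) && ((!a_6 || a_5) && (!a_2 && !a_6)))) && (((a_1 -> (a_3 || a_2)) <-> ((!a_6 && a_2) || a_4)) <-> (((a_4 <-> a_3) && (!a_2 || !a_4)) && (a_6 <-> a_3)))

a_1 = True; a_2 = False; a_3 = True; a_4 = False; a_5 = True; a_6 = False

  (((a_5 && a_3) && (a_5 -> a_1)) && (a_3 || a_1)) || ((!a_3 || (a_4 || !a_4)) && ((!a_6 || a_5) && (!a_2 && !a_6))) = True
    ((a_5 && a_3) && (a_5 -> a_1)) && (a_3 || a_1) = True
      (a_5 && a_3) && (a_5 -> a_1) = True
        a_5 && a_3 = True
        a_5 -> a_1 = True
      a_3 || a_1 = True
    (!a_3 || (a_4 || !a_4)) && ((!a_6 || a_5) && (!a_2 && !a_6)) = True
      !a_3 || (a_4 || !a_4) = True
        !a_3 = False
        a_4 || !a_4 = True
          !a_4 = True
      (!a_6 || a_5) && (!a_2 && !a_6) = True
        !a_6 || a_5 = True
          !a_6 = True
        !a_2 && !a_6 = True
          !a_2 = True
          !a_6 = True
  ((a_1 -> (a_3 || a_2)) <-> ((!a_6 && a_2) || a_4)) <-> (((a_4 <-> a_3) && (!a_2 || !a_4)) && (a_6 <-> a_3)) = True
    (a_1 -> (a_3 || a_2)) <-> ((!a_6 && a_2) || a_4) = False
      a_1 -> (a_3 || a_2) = True
        a_3 || a_2 = True
      (!a_6 && a_2) || a_4 = False
        !a_6 && a_2 = False
          !a_6 = True
    ((a_4 <-> a_3) && (!a_2 || !a_4)) && (a_6 <-> a_3) = False
      (a_4 <-> a_3) && (!a_2 || !a_4) = False
        a_4 <-> a_3 = False
        !a_2 || !a_4 = True
          !a_2 = True
          !a_4 = True
      a_6 <-> a_3 = False
Both conjuncts True, so the formula holds.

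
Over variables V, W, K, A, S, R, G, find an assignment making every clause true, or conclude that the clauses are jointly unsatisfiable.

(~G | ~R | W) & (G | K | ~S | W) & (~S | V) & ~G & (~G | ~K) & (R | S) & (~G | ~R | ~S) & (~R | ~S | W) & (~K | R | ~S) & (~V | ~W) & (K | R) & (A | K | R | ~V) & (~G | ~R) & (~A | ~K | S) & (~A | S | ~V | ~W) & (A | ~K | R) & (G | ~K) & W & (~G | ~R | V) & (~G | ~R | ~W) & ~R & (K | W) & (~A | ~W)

The formula is unsatisfiable.

Case G = True:
  Clause (~G) is falsified — contradiction.
Case G = False:
  (G | ~K) forces K = False.
  (K | R) forces R = True.
  Clause (~R) is falsified — contradiction.
Both cases fail, so the formula is unsatisfiable.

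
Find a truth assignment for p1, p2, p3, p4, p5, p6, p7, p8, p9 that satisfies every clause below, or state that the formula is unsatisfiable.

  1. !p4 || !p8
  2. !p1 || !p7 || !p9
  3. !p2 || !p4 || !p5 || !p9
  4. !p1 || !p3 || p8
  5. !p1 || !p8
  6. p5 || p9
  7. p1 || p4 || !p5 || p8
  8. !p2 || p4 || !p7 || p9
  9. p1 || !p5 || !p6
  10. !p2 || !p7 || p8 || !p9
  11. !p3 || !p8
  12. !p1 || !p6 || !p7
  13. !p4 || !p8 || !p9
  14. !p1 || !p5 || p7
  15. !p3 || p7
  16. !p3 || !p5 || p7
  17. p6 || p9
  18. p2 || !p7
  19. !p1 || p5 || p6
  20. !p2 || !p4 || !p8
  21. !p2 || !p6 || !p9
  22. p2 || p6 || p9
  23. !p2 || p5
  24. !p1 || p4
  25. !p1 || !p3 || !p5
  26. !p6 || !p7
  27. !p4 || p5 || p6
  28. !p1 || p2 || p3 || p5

p1=F, p2=T, p3=F, p4=F, p5=T, p6=F, p7=T, p8=T, p9=T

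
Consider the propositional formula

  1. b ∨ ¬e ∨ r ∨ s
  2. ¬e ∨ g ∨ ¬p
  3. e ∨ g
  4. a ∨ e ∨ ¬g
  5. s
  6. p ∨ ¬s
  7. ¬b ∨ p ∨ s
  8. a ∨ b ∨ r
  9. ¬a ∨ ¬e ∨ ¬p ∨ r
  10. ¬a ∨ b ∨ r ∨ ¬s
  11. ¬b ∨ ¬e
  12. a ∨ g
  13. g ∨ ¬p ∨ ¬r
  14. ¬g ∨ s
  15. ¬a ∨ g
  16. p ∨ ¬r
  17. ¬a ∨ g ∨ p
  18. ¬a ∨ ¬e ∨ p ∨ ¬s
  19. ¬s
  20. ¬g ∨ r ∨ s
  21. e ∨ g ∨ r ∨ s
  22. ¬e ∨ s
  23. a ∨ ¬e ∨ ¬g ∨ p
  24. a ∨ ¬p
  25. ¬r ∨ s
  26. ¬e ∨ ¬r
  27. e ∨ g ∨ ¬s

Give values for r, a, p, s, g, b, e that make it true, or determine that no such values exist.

Unsatisfiable

Case s = True:
  Clause (¬s) is falsified — contradiction.
Case s = False:
  Clause (s) is falsified — contradiction.
Both cases fail, so the formula is unsatisfiable.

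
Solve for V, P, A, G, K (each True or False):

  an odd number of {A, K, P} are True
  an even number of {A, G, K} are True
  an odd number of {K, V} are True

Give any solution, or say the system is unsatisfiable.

V = True; P = False; A = True; G = True; K = False

{A, K, P}: 1 true → odd ✓
{A, G, K}: 2 true → even ✓
{K, V}: 1 true → odd ✓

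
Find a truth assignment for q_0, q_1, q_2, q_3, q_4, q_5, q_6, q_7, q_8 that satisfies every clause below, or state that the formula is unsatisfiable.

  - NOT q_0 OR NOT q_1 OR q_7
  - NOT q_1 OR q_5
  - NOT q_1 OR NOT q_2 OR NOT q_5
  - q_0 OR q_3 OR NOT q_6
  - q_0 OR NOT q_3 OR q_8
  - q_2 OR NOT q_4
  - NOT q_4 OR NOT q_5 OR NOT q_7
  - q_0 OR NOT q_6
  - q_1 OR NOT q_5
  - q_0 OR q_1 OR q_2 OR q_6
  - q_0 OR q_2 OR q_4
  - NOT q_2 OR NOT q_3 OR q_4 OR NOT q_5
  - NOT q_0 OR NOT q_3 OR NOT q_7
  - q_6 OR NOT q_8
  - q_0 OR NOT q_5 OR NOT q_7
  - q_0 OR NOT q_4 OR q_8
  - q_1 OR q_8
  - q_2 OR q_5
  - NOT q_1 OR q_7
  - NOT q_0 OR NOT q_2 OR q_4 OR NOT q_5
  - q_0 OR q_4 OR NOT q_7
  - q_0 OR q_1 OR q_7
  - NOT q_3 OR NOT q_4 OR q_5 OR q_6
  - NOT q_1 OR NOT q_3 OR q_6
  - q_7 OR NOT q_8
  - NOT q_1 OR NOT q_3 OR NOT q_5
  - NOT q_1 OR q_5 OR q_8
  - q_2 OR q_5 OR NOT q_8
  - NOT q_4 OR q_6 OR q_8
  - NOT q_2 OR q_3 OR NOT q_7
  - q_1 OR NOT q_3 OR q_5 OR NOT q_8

q_0: True; q_1: True; q_2: False; q_3: False; q_4: False; q_5: True; q_6: True; q_7: True; q_8: True

Set q_0 = True.
Set q_1 = True.
  then (NOT q_0 OR NOT q_1 OR q_7) forces q_7 = True.
  then (NOT q_1 OR q_5) forces q_5 = True.
  then (NOT q_1 OR NOT q_2 OR NOT q_5) forces q_2 = False.
  then (q_2 OR NOT q_4) forces q_4 = False.
  then (NOT q_0 OR NOT q_3 OR NOT q_7) forces q_3 = False.
Set q_6 = True.
Set q_8 = True.
All clauses satisfied.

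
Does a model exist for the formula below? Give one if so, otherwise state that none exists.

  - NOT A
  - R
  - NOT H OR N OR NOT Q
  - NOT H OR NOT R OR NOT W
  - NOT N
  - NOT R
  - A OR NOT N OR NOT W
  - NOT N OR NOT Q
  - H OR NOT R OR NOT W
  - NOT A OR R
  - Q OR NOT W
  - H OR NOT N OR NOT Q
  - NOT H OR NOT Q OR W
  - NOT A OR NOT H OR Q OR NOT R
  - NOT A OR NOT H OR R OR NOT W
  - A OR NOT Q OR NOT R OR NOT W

Case R = True:
  Clause (NOT R) is falsified — contradiction.
Case R = False:
  Clause (R) is falsified — contradiction.
Both cases fail, so the formula is unsatisfiable.

UNSATISFIABLE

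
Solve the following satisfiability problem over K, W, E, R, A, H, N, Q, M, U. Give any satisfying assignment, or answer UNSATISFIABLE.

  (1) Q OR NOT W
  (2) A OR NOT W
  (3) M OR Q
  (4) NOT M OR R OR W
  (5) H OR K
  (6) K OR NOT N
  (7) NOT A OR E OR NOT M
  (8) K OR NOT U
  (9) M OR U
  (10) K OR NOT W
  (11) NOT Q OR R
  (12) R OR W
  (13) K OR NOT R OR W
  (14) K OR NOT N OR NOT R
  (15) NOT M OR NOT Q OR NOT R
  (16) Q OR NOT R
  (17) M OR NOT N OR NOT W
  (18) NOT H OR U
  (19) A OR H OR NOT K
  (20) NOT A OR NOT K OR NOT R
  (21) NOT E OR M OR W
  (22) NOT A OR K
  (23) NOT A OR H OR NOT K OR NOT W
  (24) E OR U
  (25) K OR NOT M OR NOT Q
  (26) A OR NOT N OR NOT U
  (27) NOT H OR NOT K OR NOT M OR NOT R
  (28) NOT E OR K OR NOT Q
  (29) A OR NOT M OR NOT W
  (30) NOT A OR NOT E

K=T; W=F; E=F; R=T; A=F; H=T; N=F; Q=T; M=F; U=T

Try K = False:
  (H OR K) forces H = True.
  (K OR NOT N) forces N = False.
  (K OR NOT U) forces U = False.
  clause (NOT H OR U) is falsified — backtrack.
So K = True.
Try W = True:
  (Q OR NOT W) forces Q = True.
  (A OR NOT W) forces A = True.
  (NOT Q OR R) forces R = True.
  clause (NOT A OR NOT K OR NOT R) is falsified — backtrack.
So W = False.
  then (R OR W) forces R = True.
  then (Q OR NOT R) forces Q = True.
  then (NOT A OR NOT K OR NOT R) forces A = False.
  then (NOT M OR NOT Q OR NOT R) forces M = False.
  then (A OR H OR NOT K) forces H = True.
  then (NOT E OR M OR W) forces E = False.
  then (E OR U) forces U = True.
  then (A OR NOT N OR NOT U) forces N = False.
All clauses satisfied.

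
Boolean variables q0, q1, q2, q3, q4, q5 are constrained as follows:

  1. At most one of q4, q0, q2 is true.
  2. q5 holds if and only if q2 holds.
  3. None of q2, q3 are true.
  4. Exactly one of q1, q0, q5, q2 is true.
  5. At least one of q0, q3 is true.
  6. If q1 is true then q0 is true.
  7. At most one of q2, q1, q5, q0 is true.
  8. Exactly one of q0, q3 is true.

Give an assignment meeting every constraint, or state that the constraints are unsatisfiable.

q0 = True, q1 = False, q2 = False, q3 = False, q4 = False, q5 = False

  (1) {q4, q0, q2}: 1 true — at most one ✓
  (2) q5=F, q2=F — same ✓
  (3) {q2, q3}: 0 true — none ✓
  (4) {q1, q0, q5, q2}: 1 true — exactly one ✓
  (5) {q0, q3}: 1 true — at least one ✓
  (6) q1=F ⇒ q0: vacuous ✓
  (7) {q2, q1, q5, q0}: 1 true — at most one ✓
  (8) {q0, q3}: 1 true — exactly one ✓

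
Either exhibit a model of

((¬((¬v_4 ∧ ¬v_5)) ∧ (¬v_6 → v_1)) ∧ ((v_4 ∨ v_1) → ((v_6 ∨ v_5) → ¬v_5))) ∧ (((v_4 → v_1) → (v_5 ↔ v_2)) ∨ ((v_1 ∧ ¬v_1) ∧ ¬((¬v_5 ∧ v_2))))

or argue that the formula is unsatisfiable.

v_1 = False, v_2 = True, v_4 = True, v_5 = False, v_6 = True

  (¬((¬v_4 ∧ ¬v_5)) ∧ (¬v_6 → v_1)) ∧ ((v_4 ∨ v_1) → ((v_6 ∨ v_5) → ¬v_5)) = True
    ¬((¬v_4 ∧ ¬v_5)) ∧ (¬v_6 → v_1) = True
      ¬((¬v_4 ∧ ¬v_5)) = True
        ¬v_4 ∧ ¬v_5 = False
          ¬v_4 = False
          ¬v_5 = True
      ¬v_6 → v_1 = True
        ¬v_6 = False
    (v_4 ∨ v_1) → ((v_6 ∨ v_5) → ¬v_5) = True
      v_4 ∨ v_1 = True
      (v_6 ∨ v_5) → ¬v_5 = True
        v_6 ∨ v_5 = True
        ¬v_5 = True
  ((v_4 → v_1) → (v_5 ↔ v_2)) ∨ ((v_1 ∧ ¬v_1) ∧ ¬((¬v_5 ∧ v_2))) = True
    (v_4 → v_1) → (v_5 ↔ v_2) = True
      v_4 → v_1 = False
      v_5 ↔ v_2 = False
    (v_1 ∧ ¬v_1) ∧ ¬((¬v_5 ∧ v_2)) = False
      v_1 ∧ ¬v_1 = False
        ¬v_1 = True
      ¬((¬v_5 ∧ v_2)) = False
        ¬v_5 ∧ v_2 = True
          ¬v_5 = True
Both conjuncts True, so the formula holds.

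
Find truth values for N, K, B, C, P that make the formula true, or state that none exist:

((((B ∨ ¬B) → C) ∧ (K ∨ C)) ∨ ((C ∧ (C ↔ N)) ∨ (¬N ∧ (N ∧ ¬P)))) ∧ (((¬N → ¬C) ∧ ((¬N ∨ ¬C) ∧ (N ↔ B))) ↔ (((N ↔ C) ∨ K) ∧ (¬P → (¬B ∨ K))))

N: False; K: False; B: False; C: True; P: False

  (((B ∨ ¬B) → C) ∧ (K ∨ C)) ∨ ((C ∧ (C ↔ N)) ∨ (¬N ∧ (N ∧ ¬P))) = True
    ((B ∨ ¬B) → C) ∧ (K ∨ C) = True
      (B ∨ ¬B) → C = True
        B ∨ ¬B = True
          ¬B = True
      K ∨ C = True
    (C ∧ (C ↔ N)) ∨ (¬N ∧ (N ∧ ¬P)) = False
      C ∧ (C ↔ N) = False
        C ↔ N = False
      ¬N ∧ (N ∧ ¬P) = False
        ¬N = True
        N ∧ ¬P = False
          ¬P = True
  ((¬N → ¬C) ∧ ((¬N ∨ ¬C) ∧ (N ↔ B))) ↔ (((N ↔ C) ∨ K) ∧ (¬P → (¬B ∨ K))) = True
    (¬N → ¬C) ∧ ((¬N ∨ ¬C) ∧ (N ↔ B)) = False
      ¬N → ¬C = False
        ¬N = True
        ¬C = False
      (¬N ∨ ¬C) ∧ (N ↔ B) = True
        ¬N ∨ ¬C = True
          ¬N = True
          ¬C = False
        N ↔ B = True
    ((N ↔ C) ∨ K) ∧ (¬P → (¬B ∨ K)) = False
      (N ↔ C) ∨ K = False
        N ↔ C = False
      ¬P → (¬B ∨ K) = True
        ¬P = True
        ¬B ∨ K = True
          ¬B = True
Both conjuncts True, so the formula holds.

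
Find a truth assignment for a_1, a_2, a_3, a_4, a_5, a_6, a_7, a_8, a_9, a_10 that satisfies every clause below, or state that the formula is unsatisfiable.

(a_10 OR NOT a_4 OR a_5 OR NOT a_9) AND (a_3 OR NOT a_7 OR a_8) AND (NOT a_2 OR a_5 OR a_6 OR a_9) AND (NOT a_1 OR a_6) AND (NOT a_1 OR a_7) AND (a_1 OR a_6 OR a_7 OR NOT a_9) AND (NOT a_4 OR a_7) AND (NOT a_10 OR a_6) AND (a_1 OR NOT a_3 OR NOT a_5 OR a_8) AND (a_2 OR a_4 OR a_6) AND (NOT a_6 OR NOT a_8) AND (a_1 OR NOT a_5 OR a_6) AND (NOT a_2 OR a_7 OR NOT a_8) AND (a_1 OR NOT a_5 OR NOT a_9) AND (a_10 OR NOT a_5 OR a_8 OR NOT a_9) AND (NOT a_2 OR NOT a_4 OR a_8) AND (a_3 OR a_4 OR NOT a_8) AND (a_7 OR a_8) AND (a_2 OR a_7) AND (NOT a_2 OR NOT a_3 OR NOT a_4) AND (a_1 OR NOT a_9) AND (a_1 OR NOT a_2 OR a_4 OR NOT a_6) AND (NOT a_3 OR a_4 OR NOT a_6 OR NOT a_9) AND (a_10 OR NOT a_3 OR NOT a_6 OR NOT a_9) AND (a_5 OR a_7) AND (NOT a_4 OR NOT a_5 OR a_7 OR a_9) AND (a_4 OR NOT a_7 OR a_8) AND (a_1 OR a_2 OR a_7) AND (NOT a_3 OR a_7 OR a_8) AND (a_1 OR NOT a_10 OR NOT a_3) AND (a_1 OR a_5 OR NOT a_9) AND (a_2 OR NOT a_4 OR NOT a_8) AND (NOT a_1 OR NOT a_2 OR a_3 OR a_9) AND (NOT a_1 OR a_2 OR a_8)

a_1=F, a_2=F, a_3=T, a_4=T, a_5=F, a_6=T, a_7=T, a_8=F, a_9=F, a_10=F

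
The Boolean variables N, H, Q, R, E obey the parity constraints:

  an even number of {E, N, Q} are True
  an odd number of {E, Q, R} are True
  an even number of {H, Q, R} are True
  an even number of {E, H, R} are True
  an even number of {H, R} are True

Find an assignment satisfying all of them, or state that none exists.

N = False, H = True, Q = False, R = True, E = False

{E, N, Q}: 0 true → even ✓
{E, Q, R}: 1 true → odd ✓
{H, Q, R}: 2 true → even ✓
{E, H, R}: 2 true → even ✓
{H, R}: 2 true → even ✓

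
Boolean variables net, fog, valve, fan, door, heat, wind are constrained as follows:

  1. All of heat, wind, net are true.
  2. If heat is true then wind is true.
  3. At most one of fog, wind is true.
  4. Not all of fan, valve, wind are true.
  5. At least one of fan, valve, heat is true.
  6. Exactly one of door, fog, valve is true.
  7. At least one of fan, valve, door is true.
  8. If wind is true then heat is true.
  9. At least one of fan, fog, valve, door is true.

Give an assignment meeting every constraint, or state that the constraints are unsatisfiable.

net = True, fog = False, valve = False, fan = False, door = True, heat = True, wind = True

  (1) {heat, wind, net}: all 3 true ✓
  (2) heat=T ⇒ wind: T ✓
  (3) {fog, wind}: 1 true — at most one ✓
  (4) {fan, valve, wind}: 1/3 true — not all ✓
  (5) {fan, valve, heat}: 1 true — at least one ✓
  (6) {door, fog, valve}: 1 true — exactly one ✓
  (7) {fan, valve, door}: 1 true — at least one ✓
  (8) wind=T ⇒ heat: T ✓
  (9) {fan, fog, valve, door}: 1 true — at least one ✓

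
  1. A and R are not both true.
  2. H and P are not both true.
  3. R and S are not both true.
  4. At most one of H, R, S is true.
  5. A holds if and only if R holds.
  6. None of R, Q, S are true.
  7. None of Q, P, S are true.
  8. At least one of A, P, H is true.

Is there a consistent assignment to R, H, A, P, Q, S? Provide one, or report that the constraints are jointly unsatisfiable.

R = False, H = True, A = False, P = False, Q = False, S = False

  (1) A=F, R=F — not both ✓
  (2) H=T, P=F — not both ✓
  (3) R=F, S=F — not both ✓
  (4) {H, R, S}: 1 true — at most one ✓
  (5) A=F, R=F — same ✓
  (6) {R, Q, S}: 0 true — none ✓
  (7) {Q, P, S}: 0 true — none ✓
  (8) {A, P, H}: 1 true — at least one ✓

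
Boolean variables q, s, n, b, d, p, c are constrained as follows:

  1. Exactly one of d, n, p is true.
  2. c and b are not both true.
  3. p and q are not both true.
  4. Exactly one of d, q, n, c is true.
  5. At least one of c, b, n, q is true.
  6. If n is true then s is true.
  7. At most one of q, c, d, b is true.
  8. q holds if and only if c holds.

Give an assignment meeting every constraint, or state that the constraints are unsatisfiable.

q: False, s: True, n: True, b: False, d: False, p: False, c: False

  (1) {d, n, p}: 1 true — exactly one ✓
  (2) c=F, b=F — not both ✓
  (3) p=F, q=F — not both ✓
  (4) {d, q, n, c}: 1 true — exactly one ✓
  (5) {c, b, n, q}: 1 true — at least one ✓
  (6) n=T ⇒ s: T ✓
  (7) {q, c, d, b}: 0 true — at most one ✓
  (8) q=F, c=F — same ✓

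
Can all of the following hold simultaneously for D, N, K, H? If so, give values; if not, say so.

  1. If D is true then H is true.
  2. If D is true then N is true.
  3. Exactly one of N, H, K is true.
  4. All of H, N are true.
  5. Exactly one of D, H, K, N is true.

Case N = True:
  (3) with N=T forces H = False.
  Constraint (4) is violated (H=F) — contradiction.
Case N = False:
  Constraint (4) is violated (N=F) — contradiction.
Both cases fail — unsatisfiable.

UNSATISFIABLE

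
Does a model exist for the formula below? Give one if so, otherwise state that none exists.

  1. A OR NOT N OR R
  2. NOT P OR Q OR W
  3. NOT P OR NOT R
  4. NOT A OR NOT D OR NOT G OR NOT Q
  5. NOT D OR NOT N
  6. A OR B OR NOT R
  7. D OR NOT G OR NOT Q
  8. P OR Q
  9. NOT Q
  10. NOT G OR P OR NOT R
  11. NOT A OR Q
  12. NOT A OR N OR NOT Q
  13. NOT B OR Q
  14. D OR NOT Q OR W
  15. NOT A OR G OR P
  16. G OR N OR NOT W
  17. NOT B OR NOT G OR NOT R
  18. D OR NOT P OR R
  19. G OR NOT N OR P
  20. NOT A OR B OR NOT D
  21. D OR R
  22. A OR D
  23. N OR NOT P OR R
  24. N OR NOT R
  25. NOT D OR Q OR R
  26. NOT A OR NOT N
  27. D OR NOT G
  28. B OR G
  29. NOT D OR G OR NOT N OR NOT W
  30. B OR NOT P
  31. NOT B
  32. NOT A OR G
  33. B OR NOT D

Unsatisfiable — no assignment works.

Case B = True:
  Clause (NOT B) is falsified — contradiction.
Case B = False:
  (NOT Q) forces Q = False.
  (P OR Q) forces P = True.
  Clause (B OR NOT P) is falsified — contradiction.
Both cases fail, so the formula is unsatisfiable.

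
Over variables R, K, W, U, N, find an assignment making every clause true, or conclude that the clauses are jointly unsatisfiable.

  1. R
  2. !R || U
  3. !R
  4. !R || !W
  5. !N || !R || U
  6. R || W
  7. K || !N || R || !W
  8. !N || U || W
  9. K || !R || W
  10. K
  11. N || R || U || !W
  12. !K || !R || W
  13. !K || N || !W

Unsatisfiable

Case R = True:
  Clause (!R) is falsified — contradiction.
Case R = False:
  Clause (R) is falsified — contradiction.
Both cases fail, so the formula is unsatisfiable.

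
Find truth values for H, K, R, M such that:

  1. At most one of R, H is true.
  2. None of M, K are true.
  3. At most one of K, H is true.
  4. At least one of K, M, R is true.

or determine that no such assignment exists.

H: False, K: False, R: True, M: False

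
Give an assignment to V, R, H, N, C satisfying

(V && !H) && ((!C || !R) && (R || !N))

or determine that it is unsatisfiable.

V=T, R=T, H=F, N=T, C=F

  V && !H = True
    !H = True
  (!C || !R) && (R || !N) = True
    !C || !R = True
      !C = True
      !R = False
    R || !N = True
      !N = False
Both conjuncts True, so the formula holds.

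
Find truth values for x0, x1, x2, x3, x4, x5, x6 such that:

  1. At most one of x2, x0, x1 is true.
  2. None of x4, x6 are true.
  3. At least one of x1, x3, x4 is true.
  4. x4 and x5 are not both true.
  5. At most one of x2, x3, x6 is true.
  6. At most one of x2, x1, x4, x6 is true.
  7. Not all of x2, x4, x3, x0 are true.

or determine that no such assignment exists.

x0 = False, x1 = True, x2 = False, x3 = True, x4 = False, x5 = False, x6 = False

  (1) {x2, x0, x1}: 1 true — at most one ✓
  (2) {x4, x6}: 0 true — none ✓
  (3) {x1, x3, x4}: 2 true — at least one ✓
  (4) x4=F, x5=F — not both ✓
  (5) {x2, x3, x6}: 1 true — at most one ✓
  (6) {x2, x1, x4, x6}: 1 true — at most one ✓
  (7) {x2, x4, x3, x0}: 1/4 true — not all ✓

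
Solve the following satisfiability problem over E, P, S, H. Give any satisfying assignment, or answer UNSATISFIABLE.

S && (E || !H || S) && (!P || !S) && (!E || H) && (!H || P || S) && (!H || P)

E: False, P: False, S: True, H: False

Unit clause (S) forces S = True.
In (!P || !S) only !P is left, so P = False.
In (!H || P) only !H is left, so H = False.
In (!E || H) only !E is left, so E = False.
All clauses satisfied.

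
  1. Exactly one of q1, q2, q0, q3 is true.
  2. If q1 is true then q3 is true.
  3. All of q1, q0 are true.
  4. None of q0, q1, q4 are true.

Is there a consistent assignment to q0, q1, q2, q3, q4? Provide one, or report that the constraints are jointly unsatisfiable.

Case q0 = True:
  Constraint (4) is violated (q0=T) — contradiction.
Case q0 = False:
  Constraint (3) is violated (q0=F) — contradiction.
Both cases fail — unsatisfiable.

No satisfying assignment exists.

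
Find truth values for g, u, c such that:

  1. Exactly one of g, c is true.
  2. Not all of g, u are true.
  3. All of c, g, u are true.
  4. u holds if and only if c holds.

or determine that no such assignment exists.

UNSATISFIABLE

Case g = True:
  (1) with g=T forces c = False.
  Constraint (3) is violated (c=F) — contradiction.
Case g = False:
  Constraint (3) is violated (g=F) — contradiction.
Both cases fail — unsatisfiable.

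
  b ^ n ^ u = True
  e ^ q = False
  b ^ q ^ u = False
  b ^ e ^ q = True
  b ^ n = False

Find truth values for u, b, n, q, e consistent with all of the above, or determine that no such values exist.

u = True, b = True, n = True, q = False, e = False

b ^ n ^ u = T ^ T ^ T = True ✓
e ^ q = F ^ F = False ✓
b ^ q ^ u = T ^ F ^ T = False ✓
b ^ e ^ q = T ^ F ^ F = True ✓
b ^ n = T ^ T = False ✓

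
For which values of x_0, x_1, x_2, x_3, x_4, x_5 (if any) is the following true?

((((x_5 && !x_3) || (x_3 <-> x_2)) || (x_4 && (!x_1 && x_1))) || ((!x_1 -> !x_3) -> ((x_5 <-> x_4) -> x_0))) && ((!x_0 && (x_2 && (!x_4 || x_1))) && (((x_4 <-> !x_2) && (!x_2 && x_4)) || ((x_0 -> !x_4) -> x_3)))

x_0: False; x_1: True; x_2: True; x_3: True; x_4: True; x_5: True

  (((x_5 && !x_3) || (x_3 <-> x_2)) || (x_4 && (!x_1 && x_1))) || ((!x_1 -> !x_3) -> ((x_5 <-> x_4) -> x_0)) = True
    ((x_5 && !x_3) || (x_3 <-> x_2)) || (x_4 && (!x_1 && x_1)) = True
      (x_5 && !x_3) || (x_3 <-> x_2) = True
        x_5 && !x_3 = False
          !x_3 = False
        x_3 <-> x_2 = True
      x_4 && (!x_1 && x_1) = False
        !x_1 && x_1 = False
          !x_1 = False
    (!x_1 -> !x_3) -> ((x_5 <-> x_4) -> x_0) = False
      !x_1 -> !x_3 = True
        !x_1 = False
        !x_3 = False
      (x_5 <-> x_4) -> x_0 = False
        x_5 <-> x_4 = True
  (!x_0 && (x_2 && (!x_4 || x_1))) && (((x_4 <-> !x_2) && (!x_2 && x_4)) || ((x_0 -> !x_4) -> x_3)) = True
    !x_0 && (x_2 && (!x_4 || x_1)) = True
      !x_0 = True
      x_2 && (!x_4 || x_1) = True
        !x_4 || x_1 = True
          !x_4 = False
    ((x_4 <-> !x_2) && (!x_2 && x_4)) || ((x_0 -> !x_4) -> x_3) = True
      (x_4 <-> !x_2) && (!x_2 && x_4) = False
        x_4 <-> !x_2 = False
          !x_2 = False
        !x_2 && x_4 = False
          !x_2 = False
      (x_0 -> !x_4) -> x_3 = True
        x_0 -> !x_4 = True
          !x_4 = False
Both conjuncts True, so the formula holds.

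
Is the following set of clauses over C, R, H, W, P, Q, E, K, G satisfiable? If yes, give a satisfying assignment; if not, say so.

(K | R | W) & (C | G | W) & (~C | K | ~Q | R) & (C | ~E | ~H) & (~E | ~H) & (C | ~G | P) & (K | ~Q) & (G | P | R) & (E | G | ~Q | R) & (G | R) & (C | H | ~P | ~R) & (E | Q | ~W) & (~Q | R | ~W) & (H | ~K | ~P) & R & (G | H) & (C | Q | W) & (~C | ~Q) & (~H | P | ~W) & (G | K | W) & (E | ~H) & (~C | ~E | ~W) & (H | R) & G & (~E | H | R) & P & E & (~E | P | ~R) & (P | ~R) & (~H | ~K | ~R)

Unit clause (R) forces R = True.
Unit clause (G) forces G = True.
Unit clause (P) forces P = True.
Unit clause (E) forces E = True.
In (~E | ~H) only ~H is left, so H = False.
In (C | H | ~P | ~R) only C is left, so C = True.
In (H | ~K | ~P) only ~K is left, so K = False.
In (~C | ~Q) only ~Q is left, so Q = False.
In (~C | ~E | ~W) only ~W is left, so W = False.
All clauses satisfied.

C = True; R = True; H = False; W = False; P = True; Q = False; E = True; K = False; G = True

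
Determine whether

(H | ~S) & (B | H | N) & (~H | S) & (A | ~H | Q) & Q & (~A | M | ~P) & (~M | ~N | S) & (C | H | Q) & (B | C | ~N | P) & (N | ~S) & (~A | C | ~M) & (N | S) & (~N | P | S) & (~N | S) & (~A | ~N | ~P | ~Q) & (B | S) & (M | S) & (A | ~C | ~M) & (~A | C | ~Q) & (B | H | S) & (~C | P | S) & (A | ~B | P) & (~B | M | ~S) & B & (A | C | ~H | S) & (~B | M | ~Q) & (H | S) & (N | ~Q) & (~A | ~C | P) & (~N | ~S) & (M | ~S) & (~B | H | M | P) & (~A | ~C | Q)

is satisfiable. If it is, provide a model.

Unsatisfiable — no assignment works.

Case N = True:
  (Q) forces Q = True.
  (~N | S) forces S = True.
  Clause (~N | ~S) is falsified — contradiction.
Case N = False:
  (Q) forces Q = True.
  Clause (N | ~Q) is falsified — contradiction.
Both cases fail, so the formula is unsatisfiable.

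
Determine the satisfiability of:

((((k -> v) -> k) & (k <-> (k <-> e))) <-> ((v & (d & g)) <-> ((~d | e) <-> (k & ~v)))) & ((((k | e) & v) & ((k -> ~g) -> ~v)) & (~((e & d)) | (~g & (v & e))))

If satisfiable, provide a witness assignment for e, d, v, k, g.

e: True, d: False, v: True, k: True, g: True

  (((k -> v) -> k) & (k <-> (k <-> e))) <-> ((v & (d & g)) <-> ((~d | e) <-> (k & ~v))) = True
    ((k -> v) -> k) & (k <-> (k <-> e)) = True
      (k -> v) -> k = True
        k -> v = True
      k <-> (k <-> e) = True
        k <-> e = True
    (v & (d & g)) <-> ((~d | e) <-> (k & ~v)) = True
      v & (d & g) = False
        d & g = False
      (~d | e) <-> (k & ~v) = False
        ~d | e = True
          ~d = True
        k & ~v = False
          ~v = False
  (((k | e) & v) & ((k -> ~g) -> ~v)) & (~((e & d)) | (~g & (v & e))) = True
    ((k | e) & v) & ((k -> ~g) -> ~v) = True
      (k | e) & v = True
        k | e = True
      (k -> ~g) -> ~v = True
        k -> ~g = False
          ~g = False
        ~v = False
    ~((e & d)) | (~g & (v & e)) = True
      ~((e & d)) = True
        e & d = False
      ~g & (v & e) = False
        ~g = False
        v & e = True
Both conjuncts True, so the formula holds.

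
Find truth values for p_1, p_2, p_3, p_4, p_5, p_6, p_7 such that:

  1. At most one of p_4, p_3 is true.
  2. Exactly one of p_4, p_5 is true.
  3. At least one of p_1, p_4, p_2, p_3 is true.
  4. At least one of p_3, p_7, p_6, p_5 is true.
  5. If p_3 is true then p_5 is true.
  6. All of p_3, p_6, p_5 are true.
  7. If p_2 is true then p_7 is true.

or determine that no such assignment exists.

p_1=F, p_2=F, p_3=T, p_4=F, p_5=T, p_6=T, p_7=T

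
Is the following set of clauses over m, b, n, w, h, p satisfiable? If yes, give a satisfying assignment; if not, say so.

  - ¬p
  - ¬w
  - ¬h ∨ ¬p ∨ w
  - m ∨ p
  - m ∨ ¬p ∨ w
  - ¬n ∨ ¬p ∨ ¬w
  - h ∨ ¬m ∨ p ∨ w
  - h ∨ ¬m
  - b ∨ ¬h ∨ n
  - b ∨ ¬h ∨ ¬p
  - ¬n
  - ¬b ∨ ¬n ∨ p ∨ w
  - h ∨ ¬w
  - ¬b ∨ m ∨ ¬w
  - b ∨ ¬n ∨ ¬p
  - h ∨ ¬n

m = True, b = True, n = False, w = False, h = True, p = False

Unit clause (¬p) forces p = False.
Unit clause (¬w) forces w = False.
In (m ∨ p) only m is left, so m = True.
In (h ∨ ¬m ∨ p ∨ w) only h is left, so h = True.
Unit clause (¬n) forces n = False.
In (b ∨ ¬h ∨ n) only b is left, so b = True.
All clauses satisfied.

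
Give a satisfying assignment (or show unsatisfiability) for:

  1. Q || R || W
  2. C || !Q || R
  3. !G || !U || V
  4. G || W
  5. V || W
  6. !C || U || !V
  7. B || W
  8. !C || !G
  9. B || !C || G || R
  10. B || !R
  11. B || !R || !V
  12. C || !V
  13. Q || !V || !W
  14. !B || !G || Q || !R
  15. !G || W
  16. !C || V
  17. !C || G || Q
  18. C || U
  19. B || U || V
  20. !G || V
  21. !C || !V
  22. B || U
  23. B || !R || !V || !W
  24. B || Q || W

Set Q = True.
Try U = False:
  (C || U) forces C = True.
  (!C || U || !V) forces V = False.
  clause (!C || V) is falsified — backtrack.
So U = True.
Set G = False.
  then (G || W) forces W = True.
Try B = False:
  (B || !R) forces R = False.
  (C || !Q || R) forces C = True.
  clause (B || !C || G || R) is falsified — backtrack.
So B = True.
Set C = False.
  then (C || !Q || R) forces R = True.
  then (C || !V) forces V = False.
All clauses satisfied.

Q: True, U: True, G: False, B: True, C: False, R: True, W: True, V: False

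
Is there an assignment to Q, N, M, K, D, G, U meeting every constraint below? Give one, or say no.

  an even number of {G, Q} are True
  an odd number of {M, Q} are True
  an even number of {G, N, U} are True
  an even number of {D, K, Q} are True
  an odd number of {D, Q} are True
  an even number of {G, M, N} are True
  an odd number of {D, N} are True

Q: True; N: True; M: False; K: True; D: False; G: True; U: False

{G, Q}: 2 true → even ✓
{M, Q}: 1 true → odd ✓
{G, N, U}: 2 true → even ✓
{D, K, Q}: 2 true → even ✓
{D, Q}: 1 true → odd ✓
{G, M, N}: 2 true → even ✓
{D, N}: 1 true → odd ✓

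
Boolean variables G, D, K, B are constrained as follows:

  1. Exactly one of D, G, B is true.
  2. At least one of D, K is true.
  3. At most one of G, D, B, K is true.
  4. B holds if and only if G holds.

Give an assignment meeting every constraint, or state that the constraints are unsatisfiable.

G = False, D = True, K = False, B = False

  (1) {D, G, B}: 1 true — exactly one ✓
  (2) {D, K}: 1 true — at least one ✓
  (3) {G, D, B, K}: 1 true — at most one ✓
  (4) B=F, G=F — same ✓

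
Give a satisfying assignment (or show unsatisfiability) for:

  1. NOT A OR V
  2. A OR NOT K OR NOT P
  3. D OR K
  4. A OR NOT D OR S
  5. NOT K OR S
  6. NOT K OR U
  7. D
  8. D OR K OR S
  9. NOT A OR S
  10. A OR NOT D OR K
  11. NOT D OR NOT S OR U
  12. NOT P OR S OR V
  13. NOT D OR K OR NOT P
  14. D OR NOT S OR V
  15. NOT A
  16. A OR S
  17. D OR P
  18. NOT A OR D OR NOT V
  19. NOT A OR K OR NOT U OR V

Unit clause (D) forces D = True.
Unit clause (NOT A) forces A = False.
In (A OR S) only S is left, so S = True.
In (A OR NOT D OR K) only K is left, so K = True.
In (NOT D OR NOT S OR U) only U is left, so U = True.
In (A OR NOT K OR NOT P) only NOT P is left, so P = False.
Set V = True.
All clauses satisfied.

K=T, V=T, P=F, S=T, U=T, D=T, A=F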